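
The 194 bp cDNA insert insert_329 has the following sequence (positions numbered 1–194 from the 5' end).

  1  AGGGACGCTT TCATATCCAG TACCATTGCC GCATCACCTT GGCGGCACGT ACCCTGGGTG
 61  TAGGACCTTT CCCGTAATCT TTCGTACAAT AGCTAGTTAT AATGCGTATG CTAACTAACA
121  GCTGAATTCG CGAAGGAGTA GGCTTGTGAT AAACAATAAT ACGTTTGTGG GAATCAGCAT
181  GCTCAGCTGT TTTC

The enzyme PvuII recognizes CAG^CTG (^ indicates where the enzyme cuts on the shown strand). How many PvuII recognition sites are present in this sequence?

2

CAGCTG occurs starting at positions 119, 184.
PvuII cuts at 2 sites.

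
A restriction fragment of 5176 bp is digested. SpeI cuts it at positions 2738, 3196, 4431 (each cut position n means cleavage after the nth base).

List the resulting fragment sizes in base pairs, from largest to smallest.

Linear molecule, 3 cuts → 4 fragments:
  2738 − 0 = 2738 bp
  3196 − 2738 = 458 bp
  4431 − 3196 = 1235 bp
  5176 − 4431 = 745 bp
Sorted largest to smallest: 2738, 1235, 745, 458 bp.

2738, 1235, 745, 458 bp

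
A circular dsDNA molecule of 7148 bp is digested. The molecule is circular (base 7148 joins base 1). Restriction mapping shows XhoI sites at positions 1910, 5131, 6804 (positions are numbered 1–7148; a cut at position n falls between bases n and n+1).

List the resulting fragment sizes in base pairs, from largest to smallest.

Circular molecule, 3 cuts → 3 fragments:
  5131 − 1910 = 3221 bp
  6804 − 5131 = 1673 bp
  wrap: 7148 − 6804 + 1910 = 2254 bp
Sorted largest to smallest: 3221, 2254, 1673 bp.

3221, 2254, 1673 bp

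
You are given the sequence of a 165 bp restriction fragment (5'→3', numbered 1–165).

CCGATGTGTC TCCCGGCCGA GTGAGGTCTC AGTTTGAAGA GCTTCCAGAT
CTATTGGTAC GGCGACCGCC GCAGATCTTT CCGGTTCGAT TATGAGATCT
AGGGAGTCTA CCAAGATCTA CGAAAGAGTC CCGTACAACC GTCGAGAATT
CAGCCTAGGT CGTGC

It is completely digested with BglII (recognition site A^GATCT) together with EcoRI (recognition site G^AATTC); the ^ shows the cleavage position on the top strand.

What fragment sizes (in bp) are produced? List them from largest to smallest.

47, 32, 26, 22, 19, 19 bp

BglII sites (AGATCT) start at positions 47, 73, 95, 114.
BglII cuts after the first base of each site, so after positions 47, 73, 95, 114.
The EcoRI site (GAATTC) starts at position 146.
EcoRI cuts after the first base of each site, so after position 146.
Combined cut positions: 47, 73, 95, 114, 146.
Linear molecule, 5 cuts → 6 fragments:
  1–47 → 47 bp
  48–73 → 26 bp
  74–95 → 22 bp
  96–114 → 19 bp
  115–146 → 32 bp
  147–165 → 19 bp
Sorted largest to smallest: 47, 32, 26, 22, 19, 19 bp.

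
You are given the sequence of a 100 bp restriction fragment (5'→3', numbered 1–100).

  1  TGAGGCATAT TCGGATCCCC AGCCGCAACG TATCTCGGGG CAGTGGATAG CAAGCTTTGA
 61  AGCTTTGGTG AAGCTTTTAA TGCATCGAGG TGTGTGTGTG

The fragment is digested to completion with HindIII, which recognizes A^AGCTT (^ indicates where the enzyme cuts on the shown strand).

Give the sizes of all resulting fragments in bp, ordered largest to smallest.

HindIII sites (AAGCTT) start at positions 52, 60, 71.
HindIII cuts after the first base of each site, so after positions 52, 60, 71.
Linear molecule, 3 cuts → 4 fragments:
  1–52 → 52 bp
  53–60 → 8 bp
  61–71 → 11 bp
  72–100 → 29 bp
Sorted largest to smallest: 52, 29, 11, 8 bp.

52, 29, 11, 8 bp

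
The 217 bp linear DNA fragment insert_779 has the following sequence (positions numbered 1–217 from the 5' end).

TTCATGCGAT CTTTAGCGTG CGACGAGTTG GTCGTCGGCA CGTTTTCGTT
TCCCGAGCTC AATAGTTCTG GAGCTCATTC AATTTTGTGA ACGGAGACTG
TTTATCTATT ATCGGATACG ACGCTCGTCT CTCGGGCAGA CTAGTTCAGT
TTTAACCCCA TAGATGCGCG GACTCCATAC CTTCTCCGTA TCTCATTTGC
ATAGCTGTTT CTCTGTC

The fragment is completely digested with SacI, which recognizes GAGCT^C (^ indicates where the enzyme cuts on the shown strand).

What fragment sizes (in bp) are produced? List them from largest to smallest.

SacI sites (GAGCTC) start at positions 55, 71.
SacI cuts after base 5 of each site (before the last base), so after positions 59, 75.
Linear molecule, 2 cuts → 3 fragments:
  1–59 → 59 bp
  60–75 → 16 bp
  76–217 → 142 bp
Sorted largest to smallest: 142, 59, 16 bp.

142, 59, 16 bp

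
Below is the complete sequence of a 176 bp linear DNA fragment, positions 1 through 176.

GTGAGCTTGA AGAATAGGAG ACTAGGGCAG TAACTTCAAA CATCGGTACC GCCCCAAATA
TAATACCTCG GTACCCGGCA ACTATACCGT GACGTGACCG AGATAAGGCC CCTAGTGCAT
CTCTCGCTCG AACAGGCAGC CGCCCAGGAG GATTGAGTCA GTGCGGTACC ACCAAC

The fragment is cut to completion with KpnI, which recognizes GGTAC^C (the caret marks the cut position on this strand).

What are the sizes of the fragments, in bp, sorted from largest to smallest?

95, 49, 25, 7 bp

KpnI sites (GGTACC) start at positions 45, 70, 165.
KpnI cuts after base 5 of each site (before the last base), so after positions 49, 74, 169.
Linear molecule, 3 cuts → 4 fragments:
  1–49 → 49 bp
  50–74 → 25 bp
  75–169 → 95 bp
  170–176 → 7 bp
Sorted largest to smallest: 95, 49, 25, 7 bp.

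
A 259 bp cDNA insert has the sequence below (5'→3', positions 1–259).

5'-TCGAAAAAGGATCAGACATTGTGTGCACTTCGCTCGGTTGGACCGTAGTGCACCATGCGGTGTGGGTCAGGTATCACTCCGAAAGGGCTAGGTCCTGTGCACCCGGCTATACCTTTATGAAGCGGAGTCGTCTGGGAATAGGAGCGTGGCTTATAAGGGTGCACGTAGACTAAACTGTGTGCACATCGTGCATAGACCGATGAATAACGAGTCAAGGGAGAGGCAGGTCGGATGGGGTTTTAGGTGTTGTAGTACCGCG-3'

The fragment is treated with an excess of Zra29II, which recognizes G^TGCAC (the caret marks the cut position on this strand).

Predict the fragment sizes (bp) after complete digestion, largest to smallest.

80, 62, 49, 25, 23, 20 bp

Zra29II sites (GTGCAC) start at positions 23, 48, 97, 159, 179.
Zra29II cuts after the first base of each site, so after positions 23, 48, 97, 159, 179.
Linear molecule, 5 cuts → 6 fragments:
  1–23 → 23 bp
  24–48 → 25 bp
  49–97 → 49 bp
  98–159 → 62 bp
  160–179 → 20 bp
  180–259 → 80 bp
Sorted largest to smallest: 80, 62, 49, 25, 23, 20 bp.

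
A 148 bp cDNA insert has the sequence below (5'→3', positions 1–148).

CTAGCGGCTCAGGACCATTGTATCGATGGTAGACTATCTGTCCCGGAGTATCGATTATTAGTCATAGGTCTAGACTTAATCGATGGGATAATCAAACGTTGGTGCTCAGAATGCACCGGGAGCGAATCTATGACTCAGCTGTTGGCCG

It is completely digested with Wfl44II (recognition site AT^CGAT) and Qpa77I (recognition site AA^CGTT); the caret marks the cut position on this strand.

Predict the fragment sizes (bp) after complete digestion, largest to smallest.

52, 29, 28, 23, 16 bp

Wfl44II sites (ATCGAT) start at positions 22, 50, 79.
Wfl44II cuts after base 2 of each site, so after positions 23, 51, 80.
The Qpa77I site (AACGTT) starts at position 95.
Qpa77I cuts after base 2 of each site, so after position 96.
Combined cut positions: 23, 51, 80, 96.
Linear molecule, 4 cuts → 5 fragments:
  1–23 → 23 bp
  24–51 → 28 bp
  52–80 → 29 bp
  81–96 → 16 bp
  97–148 → 52 bp
Sorted largest to smallest: 52, 29, 28, 23, 16 bp.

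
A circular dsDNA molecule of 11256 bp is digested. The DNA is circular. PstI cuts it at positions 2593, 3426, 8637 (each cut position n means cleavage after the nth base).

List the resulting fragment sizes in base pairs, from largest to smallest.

5212, 5211, 833 bp

Circular molecule, 3 cuts → 3 fragments:
  3426 − 2593 = 833 bp
  8637 − 3426 = 5211 bp
  wrap: 11256 − 8637 + 2593 = 5212 bp
Sorted largest to smallest: 5212, 5211, 833 bp.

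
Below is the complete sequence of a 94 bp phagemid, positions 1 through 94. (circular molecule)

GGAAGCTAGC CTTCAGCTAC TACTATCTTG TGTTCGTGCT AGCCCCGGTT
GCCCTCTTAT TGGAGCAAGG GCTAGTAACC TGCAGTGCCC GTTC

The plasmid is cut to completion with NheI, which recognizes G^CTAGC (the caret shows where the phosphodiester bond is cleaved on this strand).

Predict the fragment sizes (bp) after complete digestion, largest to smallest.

NheI sites (GCTAGC) start at positions 5, 38.
NheI cuts after the first base of each site, so after positions 5, 38.
Circular molecule, 2 cuts → 2 fragments:
  6–38 → 33 bp
  39–94 then 1–5 → 56 + 5 = 61 bp
Sorted largest to smallest: 61, 33 bp.

61, 33 bp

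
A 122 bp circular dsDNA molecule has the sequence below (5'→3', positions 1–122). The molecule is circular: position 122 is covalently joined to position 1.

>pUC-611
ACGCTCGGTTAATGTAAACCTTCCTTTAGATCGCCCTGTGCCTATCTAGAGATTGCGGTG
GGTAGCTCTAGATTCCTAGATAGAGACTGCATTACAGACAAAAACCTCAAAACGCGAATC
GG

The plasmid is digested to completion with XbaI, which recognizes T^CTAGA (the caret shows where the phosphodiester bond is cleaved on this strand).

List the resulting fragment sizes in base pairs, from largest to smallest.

XbaI sites (TCTAGA) start at positions 45, 67.
XbaI cuts after the first base of each site, so after positions 45, 67.
Circular molecule, 2 cuts → 2 fragments:
  46–67 → 22 bp
  68–122 then 1–45 → 55 + 45 = 100 bp
Sorted largest to smallest: 100, 22 bp.

100, 22 bp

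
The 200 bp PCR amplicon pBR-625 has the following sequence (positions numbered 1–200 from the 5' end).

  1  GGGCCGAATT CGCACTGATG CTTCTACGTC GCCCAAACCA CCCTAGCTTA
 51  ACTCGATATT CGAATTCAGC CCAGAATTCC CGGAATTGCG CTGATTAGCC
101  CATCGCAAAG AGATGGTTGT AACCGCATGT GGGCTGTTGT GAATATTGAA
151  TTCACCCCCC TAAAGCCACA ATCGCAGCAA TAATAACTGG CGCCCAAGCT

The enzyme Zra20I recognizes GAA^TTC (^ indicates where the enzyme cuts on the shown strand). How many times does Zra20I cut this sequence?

4

GAATTC occurs starting at positions 6, 62, 74, 148.
Zra20I cuts at 4 sites.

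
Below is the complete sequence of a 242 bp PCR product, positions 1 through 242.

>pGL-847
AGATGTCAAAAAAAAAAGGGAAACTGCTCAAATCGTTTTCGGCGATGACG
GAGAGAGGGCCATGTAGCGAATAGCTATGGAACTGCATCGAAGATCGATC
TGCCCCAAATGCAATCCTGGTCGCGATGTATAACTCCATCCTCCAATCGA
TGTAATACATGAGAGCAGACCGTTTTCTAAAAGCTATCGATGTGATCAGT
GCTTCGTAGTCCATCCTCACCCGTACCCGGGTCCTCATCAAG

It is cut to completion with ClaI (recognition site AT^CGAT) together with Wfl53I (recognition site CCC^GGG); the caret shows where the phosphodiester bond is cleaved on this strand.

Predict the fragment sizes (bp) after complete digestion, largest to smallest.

95, 52, 41, 40, 14 bp

ClaI sites (ATCGAT) start at positions 94, 146, 186.
ClaI cuts after base 2 of each site, so after positions 95, 147, 187.
The Wfl53I site (CCCGGG) starts at position 226.
Wfl53I cuts after base 3 of each site, so after position 228.
Combined cut positions: 95, 147, 187, 228.
Linear molecule, 4 cuts → 5 fragments:
  1–95 → 95 bp
  96–147 → 52 bp
  148–187 → 40 bp
  188–228 → 41 bp
  229–242 → 14 bp
Sorted largest to smallest: 95, 52, 41, 40, 14 bp.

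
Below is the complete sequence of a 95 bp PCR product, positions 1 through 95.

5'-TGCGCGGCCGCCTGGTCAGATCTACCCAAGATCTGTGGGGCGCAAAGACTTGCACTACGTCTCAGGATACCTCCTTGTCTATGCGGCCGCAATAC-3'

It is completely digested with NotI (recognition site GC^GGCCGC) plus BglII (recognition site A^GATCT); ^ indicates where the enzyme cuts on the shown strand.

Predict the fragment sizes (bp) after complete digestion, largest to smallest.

55, 13, 11, 11, 5 bp

NotI sites (GCGGCCGC) start at positions 4, 83.
NotI cuts after base 2 of each site, so after positions 5, 84.
BglII sites (AGATCT) start at positions 18, 29.
BglII cuts after the first base of each site, so after positions 18, 29.
Combined cut positions: 5, 18, 29, 84.
Linear molecule, 4 cuts → 5 fragments:
  1–5 → 5 bp
  6–18 → 13 bp
  19–29 → 11 bp
  30–84 → 55 bp
  85–95 → 11 bp
Sorted largest to smallest: 55, 13, 11, 11, 5 bp.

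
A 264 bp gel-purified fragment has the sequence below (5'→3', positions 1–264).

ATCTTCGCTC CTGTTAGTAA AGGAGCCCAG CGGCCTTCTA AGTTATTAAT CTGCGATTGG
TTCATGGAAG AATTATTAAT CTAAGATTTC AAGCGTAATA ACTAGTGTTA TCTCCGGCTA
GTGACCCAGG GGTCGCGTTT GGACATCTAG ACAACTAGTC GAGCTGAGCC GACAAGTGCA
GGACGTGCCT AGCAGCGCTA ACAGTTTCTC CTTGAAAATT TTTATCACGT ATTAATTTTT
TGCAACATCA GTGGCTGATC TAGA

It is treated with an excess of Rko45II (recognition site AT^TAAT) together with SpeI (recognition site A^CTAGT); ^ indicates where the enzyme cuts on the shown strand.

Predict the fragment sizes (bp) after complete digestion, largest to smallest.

78, 53, 46, 32, 30, 25 bp

Rko45II sites (ATTAAT) start at positions 45, 75, 231.
Rko45II cuts after base 2 of each site, so after positions 46, 76, 232.
SpeI sites (ACTAGT) start at positions 101, 154.
SpeI cuts after the first base of each site, so after positions 101, 154.
Combined cut positions: 46, 76, 101, 154, 232.
Linear molecule, 5 cuts → 6 fragments:
  1–46 → 46 bp
  47–76 → 30 bp
  77–101 → 25 bp
  102–154 → 53 bp
  155–232 → 78 bp
  233–264 → 32 bp
Sorted largest to smallest: 78, 53, 46, 32, 30, 25 bp.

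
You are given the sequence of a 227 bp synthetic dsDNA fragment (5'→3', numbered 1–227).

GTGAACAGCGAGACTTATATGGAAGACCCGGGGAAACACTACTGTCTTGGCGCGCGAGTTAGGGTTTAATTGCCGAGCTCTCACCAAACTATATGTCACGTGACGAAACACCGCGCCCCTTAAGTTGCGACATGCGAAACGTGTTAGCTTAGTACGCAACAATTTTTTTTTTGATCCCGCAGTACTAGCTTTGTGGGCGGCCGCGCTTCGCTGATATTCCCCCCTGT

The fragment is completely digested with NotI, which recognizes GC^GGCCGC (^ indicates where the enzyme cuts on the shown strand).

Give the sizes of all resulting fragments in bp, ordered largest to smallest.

198, 29 bp

The NotI site (GCGGCCGC) starts at position 197.
NotI cuts after base 2 of each site, so after position 198.
Linear molecule, 1 cut → 2 fragments:
  1–198 → 198 bp
  199–227 → 29 bp
Sorted largest to smallest: 198, 29 bp.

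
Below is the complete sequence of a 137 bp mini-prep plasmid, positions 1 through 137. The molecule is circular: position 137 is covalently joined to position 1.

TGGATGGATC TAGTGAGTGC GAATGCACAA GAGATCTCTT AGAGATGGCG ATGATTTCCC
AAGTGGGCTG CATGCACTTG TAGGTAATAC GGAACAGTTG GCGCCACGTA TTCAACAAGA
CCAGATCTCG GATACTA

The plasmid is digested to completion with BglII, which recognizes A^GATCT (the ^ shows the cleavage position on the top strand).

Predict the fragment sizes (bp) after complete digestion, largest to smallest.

91, 46 bp

BglII sites (AGATCT) start at positions 32, 123.
BglII cuts after the first base of each site, so after positions 32, 123.
Circular molecule, 2 cuts → 2 fragments:
  33–123 → 91 bp
  124–137 then 1–32 → 14 + 32 = 46 bp
Sorted largest to smallest: 91, 46 bp.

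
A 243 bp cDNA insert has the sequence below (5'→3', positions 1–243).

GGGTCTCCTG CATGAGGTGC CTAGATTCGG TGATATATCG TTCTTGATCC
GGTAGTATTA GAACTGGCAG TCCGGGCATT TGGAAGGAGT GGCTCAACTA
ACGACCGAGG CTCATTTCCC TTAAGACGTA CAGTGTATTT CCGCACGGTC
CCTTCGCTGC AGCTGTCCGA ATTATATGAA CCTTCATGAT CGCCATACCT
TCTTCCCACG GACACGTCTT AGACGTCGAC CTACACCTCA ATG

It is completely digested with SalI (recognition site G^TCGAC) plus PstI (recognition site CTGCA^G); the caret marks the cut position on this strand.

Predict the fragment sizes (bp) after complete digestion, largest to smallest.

161, 64, 18 bp

The SalI site (GTCGAC) starts at position 225.
SalI cuts after the first base of each site, so after position 225.
The PstI site (CTGCAG) starts at position 157.
PstI cuts after base 5 of each site (before the last base), so after position 161.
Combined cut positions: 161, 225.
Linear molecule, 2 cuts → 3 fragments:
  1–161 → 161 bp
  162–225 → 64 bp
  226–243 → 18 bp
Sorted largest to smallest: 161, 64, 18 bp.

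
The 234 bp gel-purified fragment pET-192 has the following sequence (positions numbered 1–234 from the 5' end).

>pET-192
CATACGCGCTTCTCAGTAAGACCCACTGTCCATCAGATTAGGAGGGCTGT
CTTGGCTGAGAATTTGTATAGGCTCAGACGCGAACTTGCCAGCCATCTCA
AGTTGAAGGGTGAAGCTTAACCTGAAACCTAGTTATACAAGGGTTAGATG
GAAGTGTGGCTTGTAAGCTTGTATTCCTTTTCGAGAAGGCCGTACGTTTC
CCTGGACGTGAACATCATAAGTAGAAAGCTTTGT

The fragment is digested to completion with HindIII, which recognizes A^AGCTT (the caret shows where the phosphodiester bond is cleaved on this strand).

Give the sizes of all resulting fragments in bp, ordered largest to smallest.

HindIII sites (AAGCTT) start at positions 113, 165, 226.
HindIII cuts after the first base of each site, so after positions 113, 165, 226.
Linear molecule, 3 cuts → 4 fragments:
  1–113 → 113 bp
  114–165 → 52 bp
  166–226 → 61 bp
  227–234 → 8 bp
Sorted largest to smallest: 113, 61, 52, 8 bp.

113, 61, 52, 8 bp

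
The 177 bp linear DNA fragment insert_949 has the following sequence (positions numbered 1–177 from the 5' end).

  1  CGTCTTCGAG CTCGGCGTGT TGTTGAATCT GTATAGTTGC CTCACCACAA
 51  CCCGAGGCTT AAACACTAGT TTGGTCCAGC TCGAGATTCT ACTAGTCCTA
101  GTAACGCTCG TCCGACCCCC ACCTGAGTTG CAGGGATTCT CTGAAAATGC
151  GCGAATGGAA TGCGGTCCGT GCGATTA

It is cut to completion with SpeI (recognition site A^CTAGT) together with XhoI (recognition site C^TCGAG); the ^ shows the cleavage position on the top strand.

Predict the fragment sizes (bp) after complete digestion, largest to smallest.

SpeI sites (ACTAGT) start at positions 65, 91.
SpeI cuts after the first base of each site, so after positions 65, 91.
The XhoI site (CTCGAG) starts at position 80.
XhoI cuts after the first base of each site, so after position 80.
Combined cut positions: 65, 80, 91.
Linear molecule, 3 cuts → 4 fragments:
  1–65 → 65 bp
  66–80 → 15 bp
  81–91 → 11 bp
  92–177 → 86 bp
Sorted largest to smallest: 86, 65, 15, 11 bp.

86, 65, 15, 11 bp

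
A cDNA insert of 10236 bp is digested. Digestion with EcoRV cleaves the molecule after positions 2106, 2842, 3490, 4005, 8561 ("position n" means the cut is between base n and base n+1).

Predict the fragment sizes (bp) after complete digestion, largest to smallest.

Linear molecule, 5 cuts → 6 fragments:
  2106 − 0 = 2106 bp
  2842 − 2106 = 736 bp
  3490 − 2842 = 648 bp
  4005 − 3490 = 515 bp
  8561 − 4005 = 4556 bp
  10236 − 8561 = 1675 bp
Sorted largest to smallest: 4556, 2106, 1675, 736, 648, 515 bp.

4556, 2106, 1675, 736, 648, 515 bp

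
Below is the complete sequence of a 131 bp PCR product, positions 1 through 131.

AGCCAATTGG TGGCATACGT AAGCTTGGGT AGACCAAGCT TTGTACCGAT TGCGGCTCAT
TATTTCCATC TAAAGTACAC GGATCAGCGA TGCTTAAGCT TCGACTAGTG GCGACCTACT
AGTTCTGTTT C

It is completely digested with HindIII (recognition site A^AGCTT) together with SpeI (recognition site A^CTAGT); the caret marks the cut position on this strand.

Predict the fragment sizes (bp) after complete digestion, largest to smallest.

HindIII sites (AAGCTT) start at positions 21, 36, 96.
HindIII cuts after the first base of each site, so after positions 21, 36, 96.
SpeI sites (ACTAGT) start at positions 104, 118.
SpeI cuts after the first base of each site, so after positions 104, 118.
Combined cut positions: 21, 36, 96, 104, 118.
Linear molecule, 5 cuts → 6 fragments:
  1–21 → 21 bp
  22–36 → 15 bp
  37–96 → 60 bp
  97–104 → 8 bp
  105–118 → 14 bp
  119–131 → 13 bp
Sorted largest to smallest: 60, 21, 15, 14, 13, 8 bp.

60, 21, 15, 14, 13, 8 bp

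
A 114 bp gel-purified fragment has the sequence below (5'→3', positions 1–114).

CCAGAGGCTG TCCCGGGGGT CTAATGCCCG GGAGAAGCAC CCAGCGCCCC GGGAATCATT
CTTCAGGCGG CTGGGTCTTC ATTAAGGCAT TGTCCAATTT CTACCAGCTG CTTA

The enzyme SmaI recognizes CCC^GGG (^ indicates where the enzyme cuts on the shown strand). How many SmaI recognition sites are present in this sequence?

CCCGGG occurs starting at positions 12, 27, 48.
SmaI cuts at 3 sites.

3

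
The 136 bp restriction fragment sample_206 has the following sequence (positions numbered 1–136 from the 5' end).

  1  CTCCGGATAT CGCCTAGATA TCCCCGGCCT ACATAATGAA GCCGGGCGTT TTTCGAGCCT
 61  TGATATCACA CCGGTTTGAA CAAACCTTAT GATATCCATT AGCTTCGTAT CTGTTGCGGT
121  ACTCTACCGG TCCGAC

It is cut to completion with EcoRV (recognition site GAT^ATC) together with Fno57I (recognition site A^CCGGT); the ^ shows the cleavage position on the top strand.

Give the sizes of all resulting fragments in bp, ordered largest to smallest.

EcoRV sites (GATATC) start at positions 6, 17, 62, 91.
EcoRV cuts after base 3 of each site, so after positions 8, 19, 64, 93.
Fno57I sites (ACCGGT) start at positions 70, 126.
Fno57I cuts after the first base of each site, so after positions 70, 126.
Combined cut positions: 8, 19, 64, 70, 93, 126.
Linear molecule, 6 cuts → 7 fragments:
  1–8 → 8 bp
  9–19 → 11 bp
  20–64 → 45 bp
  65–70 → 6 bp
  71–93 → 23 bp
  94–126 → 33 bp
  127–136 → 10 bp
Sorted largest to smallest: 45, 33, 23, 11, 10, 8, 6 bp.

45, 33, 23, 11, 10, 8, 6 bp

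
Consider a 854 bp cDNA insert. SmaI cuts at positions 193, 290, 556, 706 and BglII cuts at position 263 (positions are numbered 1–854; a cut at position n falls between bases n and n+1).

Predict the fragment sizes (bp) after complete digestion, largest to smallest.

266, 193, 150, 148, 70, 27 bp

Combined cut positions (sorted): 193, 263, 290, 556, 706.
Linear molecule, 5 cuts → 6 fragments:
  193 − 0 = 193 bp
  263 − 193 = 70 bp
  290 − 263 = 27 bp
  556 − 290 = 266 bp
  706 − 556 = 150 bp
  854 − 706 = 148 bp
Sorted largest to smallest: 266, 193, 150, 148, 70, 27 bp.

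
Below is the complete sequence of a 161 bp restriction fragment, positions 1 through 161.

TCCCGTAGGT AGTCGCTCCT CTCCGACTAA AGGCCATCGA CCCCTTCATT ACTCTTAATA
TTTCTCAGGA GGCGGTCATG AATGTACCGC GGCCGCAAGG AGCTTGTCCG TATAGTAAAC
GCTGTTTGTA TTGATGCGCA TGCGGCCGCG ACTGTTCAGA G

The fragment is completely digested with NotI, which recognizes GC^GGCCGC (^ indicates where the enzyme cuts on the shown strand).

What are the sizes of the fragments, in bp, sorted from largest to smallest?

90, 53, 18 bp

NotI sites (GCGGCCGC) start at positions 89, 142.
NotI cuts after base 2 of each site, so after positions 90, 143.
Linear molecule, 2 cuts → 3 fragments:
  1–90 → 90 bp
  91–143 → 53 bp
  144–161 → 18 bp
Sorted largest to smallest: 90, 53, 18 bp.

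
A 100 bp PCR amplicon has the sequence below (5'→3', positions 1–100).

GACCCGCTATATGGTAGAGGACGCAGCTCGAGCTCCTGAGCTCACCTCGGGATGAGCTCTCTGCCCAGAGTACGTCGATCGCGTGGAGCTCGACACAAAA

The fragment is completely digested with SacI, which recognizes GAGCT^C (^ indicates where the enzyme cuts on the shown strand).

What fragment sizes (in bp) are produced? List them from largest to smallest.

34, 32, 16, 10, 8 bp

SacI sites (GAGCTC) start at positions 30, 38, 54, 86.
SacI cuts after base 5 of each site (before the last base), so after positions 34, 42, 58, 90.
Linear molecule, 4 cuts → 5 fragments:
  1–34 → 34 bp
  35–42 → 8 bp
  43–58 → 16 bp
  59–90 → 32 bp
  91–100 → 10 bp
Sorted largest to smallest: 34, 32, 16, 10, 8 bp.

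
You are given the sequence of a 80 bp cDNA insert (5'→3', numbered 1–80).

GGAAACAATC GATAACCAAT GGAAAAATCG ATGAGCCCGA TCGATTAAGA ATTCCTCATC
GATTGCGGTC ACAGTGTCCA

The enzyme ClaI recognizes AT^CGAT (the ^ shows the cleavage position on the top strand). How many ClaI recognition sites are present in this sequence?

4

ATCGAT occurs starting at positions 8, 27, 40, 58.
ClaI cuts at 4 sites.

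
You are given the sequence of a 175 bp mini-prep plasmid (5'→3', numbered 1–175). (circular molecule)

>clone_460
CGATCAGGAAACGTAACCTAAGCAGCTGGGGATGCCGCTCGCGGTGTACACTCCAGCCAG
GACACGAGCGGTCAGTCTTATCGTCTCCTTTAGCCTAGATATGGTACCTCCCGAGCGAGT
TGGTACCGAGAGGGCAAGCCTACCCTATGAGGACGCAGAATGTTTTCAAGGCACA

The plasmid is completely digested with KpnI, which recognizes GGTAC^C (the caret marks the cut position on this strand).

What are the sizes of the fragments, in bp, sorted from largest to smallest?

156, 19 bp

KpnI sites (GGTACC) start at positions 103, 122.
KpnI cuts after base 5 of each site (before the last base), so after positions 107, 126.
Circular molecule, 2 cuts → 2 fragments:
  108–126 → 19 bp
  127–175 then 1–107 → 49 + 107 = 156 bp
Sorted largest to smallest: 156, 19 bp.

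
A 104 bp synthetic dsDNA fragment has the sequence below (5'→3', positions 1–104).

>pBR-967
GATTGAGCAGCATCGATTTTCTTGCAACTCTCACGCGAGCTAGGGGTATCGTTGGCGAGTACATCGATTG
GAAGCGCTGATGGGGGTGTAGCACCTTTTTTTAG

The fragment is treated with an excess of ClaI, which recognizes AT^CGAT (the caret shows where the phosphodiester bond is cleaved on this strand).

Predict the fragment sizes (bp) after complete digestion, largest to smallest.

ClaI sites (ATCGAT) start at positions 12, 63.
ClaI cuts after base 2 of each site, so after positions 13, 64.
Linear molecule, 2 cuts → 3 fragments:
  1–13 → 13 bp
  14–64 → 51 bp
  65–104 → 40 bp
Sorted largest to smallest: 51, 40, 13 bp.

51, 40, 13 bp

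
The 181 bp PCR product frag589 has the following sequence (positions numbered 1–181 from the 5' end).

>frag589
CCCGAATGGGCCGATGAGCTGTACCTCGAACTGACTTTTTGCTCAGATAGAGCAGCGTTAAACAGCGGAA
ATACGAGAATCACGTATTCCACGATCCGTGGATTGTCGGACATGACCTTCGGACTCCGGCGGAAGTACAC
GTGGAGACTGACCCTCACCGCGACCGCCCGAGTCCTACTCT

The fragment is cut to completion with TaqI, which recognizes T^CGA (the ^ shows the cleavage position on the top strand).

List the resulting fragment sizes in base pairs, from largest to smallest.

155, 26 bp

The TaqI site (TCGA) starts at position 26.
TaqI cuts after the first base of each site, so after position 26.
Linear molecule, 1 cut → 2 fragments:
  1–26 → 26 bp
  27–181 → 155 bp
Sorted largest to smallest: 155, 26 bp.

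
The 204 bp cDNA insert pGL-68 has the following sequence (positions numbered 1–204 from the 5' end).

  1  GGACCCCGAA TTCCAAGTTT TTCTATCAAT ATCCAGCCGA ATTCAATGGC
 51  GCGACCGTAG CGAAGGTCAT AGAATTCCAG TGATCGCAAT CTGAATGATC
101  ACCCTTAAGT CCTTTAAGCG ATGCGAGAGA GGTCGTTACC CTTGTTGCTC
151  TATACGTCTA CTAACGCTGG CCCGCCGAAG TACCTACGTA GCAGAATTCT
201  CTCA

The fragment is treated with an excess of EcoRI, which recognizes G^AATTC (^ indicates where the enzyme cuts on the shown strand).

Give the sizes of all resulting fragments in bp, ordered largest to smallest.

122, 33, 31, 10, 8 bp

EcoRI sites (GAATTC) start at positions 8, 39, 72, 194.
EcoRI cuts after the first base of each site, so after positions 8, 39, 72, 194.
Linear molecule, 4 cuts → 5 fragments:
  1–8 → 8 bp
  9–39 → 31 bp
  40–72 → 33 bp
  73–194 → 122 bp
  195–204 → 10 bp
Sorted largest to smallest: 122, 33, 31, 10, 8 bp.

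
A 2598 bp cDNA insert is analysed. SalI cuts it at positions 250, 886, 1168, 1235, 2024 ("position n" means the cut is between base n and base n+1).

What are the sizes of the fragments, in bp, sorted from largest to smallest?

Linear molecule, 5 cuts → 6 fragments:
  250 − 0 = 250 bp
  886 − 250 = 636 bp
  1168 − 886 = 282 bp
  1235 − 1168 = 67 bp
  2024 − 1235 = 789 bp
  2598 − 2024 = 574 bp
Sorted largest to smallest: 789, 636, 574, 282, 250, 67 bp.

789, 636, 574, 282, 250, 67 bp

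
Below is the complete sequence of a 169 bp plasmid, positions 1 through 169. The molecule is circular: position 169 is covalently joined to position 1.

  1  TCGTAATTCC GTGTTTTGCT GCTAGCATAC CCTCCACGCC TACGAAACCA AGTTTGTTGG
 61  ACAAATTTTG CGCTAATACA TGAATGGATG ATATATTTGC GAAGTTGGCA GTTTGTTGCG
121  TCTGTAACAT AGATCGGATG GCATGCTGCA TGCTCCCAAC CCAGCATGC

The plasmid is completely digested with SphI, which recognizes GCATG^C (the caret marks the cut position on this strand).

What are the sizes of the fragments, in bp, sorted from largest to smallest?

146, 16, 7 bp

SphI sites (GCATGC) start at positions 141, 148, 164.
SphI cuts after base 5 of each site (before the last base), so after positions 145, 152, 168.
Circular molecule, 3 cuts → 3 fragments:
  146–152 → 7 bp
  153–168 → 16 bp
  169–169 then 1–145 → 1 + 145 = 146 bp
Sorted largest to smallest: 146, 16, 7 bp.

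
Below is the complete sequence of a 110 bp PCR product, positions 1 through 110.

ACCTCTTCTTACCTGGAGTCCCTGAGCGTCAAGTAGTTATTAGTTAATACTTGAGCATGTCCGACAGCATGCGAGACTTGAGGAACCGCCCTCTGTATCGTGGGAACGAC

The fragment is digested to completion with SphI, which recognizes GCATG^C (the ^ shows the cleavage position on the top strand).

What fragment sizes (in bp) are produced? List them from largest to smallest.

71, 39 bp

The SphI site (GCATGC) starts at position 67.
SphI cuts after base 5 of each site (before the last base), so after position 71.
Linear molecule, 1 cut → 2 fragments:
  1–71 → 71 bp
  72–110 → 39 bp
Sorted largest to smallest: 71, 39 bp.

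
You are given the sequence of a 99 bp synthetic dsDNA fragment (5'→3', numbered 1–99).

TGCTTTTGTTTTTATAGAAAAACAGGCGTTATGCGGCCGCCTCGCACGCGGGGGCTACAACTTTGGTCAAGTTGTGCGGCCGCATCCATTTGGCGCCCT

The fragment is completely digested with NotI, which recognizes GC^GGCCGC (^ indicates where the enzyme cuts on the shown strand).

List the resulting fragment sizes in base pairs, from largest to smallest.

NotI sites (GCGGCCGC) start at positions 33, 76.
NotI cuts after base 2 of each site, so after positions 34, 77.
Linear molecule, 2 cuts → 3 fragments:
  1–34 → 34 bp
  35–77 → 43 bp
  78–99 → 22 bp
Sorted largest to smallest: 43, 34, 22 bp.

43, 34, 22 bp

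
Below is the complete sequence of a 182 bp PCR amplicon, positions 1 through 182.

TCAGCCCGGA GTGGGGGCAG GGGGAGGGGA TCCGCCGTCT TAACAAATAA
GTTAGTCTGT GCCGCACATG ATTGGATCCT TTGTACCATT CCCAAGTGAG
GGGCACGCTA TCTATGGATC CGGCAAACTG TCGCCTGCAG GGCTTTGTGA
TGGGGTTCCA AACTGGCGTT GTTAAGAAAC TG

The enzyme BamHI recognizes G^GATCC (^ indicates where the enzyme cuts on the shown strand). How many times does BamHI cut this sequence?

3

GGATCC occurs starting at positions 28, 74, 116.
BamHI cuts at 3 sites.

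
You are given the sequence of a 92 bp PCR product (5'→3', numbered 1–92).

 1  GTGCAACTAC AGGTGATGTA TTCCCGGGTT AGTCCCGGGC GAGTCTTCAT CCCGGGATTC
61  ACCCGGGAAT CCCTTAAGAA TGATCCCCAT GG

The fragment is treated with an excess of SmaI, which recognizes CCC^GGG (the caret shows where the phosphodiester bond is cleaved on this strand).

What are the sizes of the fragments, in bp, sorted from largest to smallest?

28, 25, 17, 11, 11 bp

SmaI sites (CCCGGG) start at positions 23, 34, 51, 62.
SmaI cuts after base 3 of each site, so after positions 25, 36, 53, 64.
Linear molecule, 4 cuts → 5 fragments:
  1–25 → 25 bp
  26–36 → 11 bp
  37–53 → 17 bp
  54–64 → 11 bp
  65–92 → 28 bp
Sorted largest to smallest: 28, 25, 17, 11, 11 bp.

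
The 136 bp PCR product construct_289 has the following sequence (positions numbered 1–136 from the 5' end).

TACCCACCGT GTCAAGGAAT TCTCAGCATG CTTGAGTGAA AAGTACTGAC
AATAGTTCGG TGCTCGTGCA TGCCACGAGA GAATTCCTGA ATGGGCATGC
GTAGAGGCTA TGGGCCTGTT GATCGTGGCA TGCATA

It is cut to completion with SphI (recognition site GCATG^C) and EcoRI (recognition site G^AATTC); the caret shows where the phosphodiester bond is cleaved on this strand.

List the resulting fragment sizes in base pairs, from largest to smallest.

42, 33, 18, 17, 13, 9, 4 bp

SphI sites (GCATGC) start at positions 26, 68, 95, 128.
SphI cuts after base 5 of each site (before the last base), so after positions 30, 72, 99, 132.
EcoRI sites (GAATTC) start at positions 17, 81.
EcoRI cuts after the first base of each site, so after positions 17, 81.
Combined cut positions: 17, 30, 72, 81, 99, 132.
Linear molecule, 6 cuts → 7 fragments:
  1–17 → 17 bp
  18–30 → 13 bp
  31–72 → 42 bp
  73–81 → 9 bp
  82–99 → 18 bp
  100–132 → 33 bp
  133–136 → 4 bp
Sorted largest to smallest: 42, 33, 18, 17, 13, 9, 4 bp.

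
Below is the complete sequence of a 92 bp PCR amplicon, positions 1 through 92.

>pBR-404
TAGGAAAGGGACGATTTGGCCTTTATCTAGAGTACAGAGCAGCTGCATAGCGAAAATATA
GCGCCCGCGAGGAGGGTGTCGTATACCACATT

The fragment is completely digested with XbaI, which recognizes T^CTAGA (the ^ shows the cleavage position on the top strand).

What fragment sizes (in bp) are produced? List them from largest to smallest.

66, 26 bp

The XbaI site (TCTAGA) starts at position 26.
XbaI cuts after the first base of each site, so after position 26.
Linear molecule, 1 cut → 2 fragments:
  1–26 → 26 bp
  27–92 → 66 bp
Sorted largest to smallest: 66, 26 bp.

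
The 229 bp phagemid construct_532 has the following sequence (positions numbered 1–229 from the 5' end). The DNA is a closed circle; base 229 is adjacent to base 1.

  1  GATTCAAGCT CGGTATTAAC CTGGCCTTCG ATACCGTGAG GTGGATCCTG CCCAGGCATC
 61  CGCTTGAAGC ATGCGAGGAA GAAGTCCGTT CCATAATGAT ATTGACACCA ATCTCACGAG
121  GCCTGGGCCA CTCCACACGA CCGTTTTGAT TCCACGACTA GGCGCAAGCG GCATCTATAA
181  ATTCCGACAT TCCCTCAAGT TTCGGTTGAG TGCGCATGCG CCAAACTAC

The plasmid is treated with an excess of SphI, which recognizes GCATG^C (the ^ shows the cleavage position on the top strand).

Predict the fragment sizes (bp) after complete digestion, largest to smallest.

SphI sites (GCATGC) start at positions 69, 214.
SphI cuts after base 5 of each site (before the last base), so after positions 73, 218.
Circular molecule, 2 cuts → 2 fragments:
  74–218 → 145 bp
  219–229 then 1–73 → 11 + 73 = 84 bp
Sorted largest to smallest: 145, 84 bp.

145, 84 bp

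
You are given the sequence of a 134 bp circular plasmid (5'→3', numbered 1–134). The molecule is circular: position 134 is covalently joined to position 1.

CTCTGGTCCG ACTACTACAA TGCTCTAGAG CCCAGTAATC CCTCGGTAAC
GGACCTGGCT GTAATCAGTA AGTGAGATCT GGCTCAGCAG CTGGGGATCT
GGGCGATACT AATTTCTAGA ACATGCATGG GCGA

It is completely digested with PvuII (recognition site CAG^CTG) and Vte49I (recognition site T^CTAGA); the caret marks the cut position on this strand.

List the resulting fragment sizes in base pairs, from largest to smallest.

The PvuII site (CAGCTG) starts at position 88.
PvuII cuts after base 3 of each site, so after position 90.
Vte49I sites (TCTAGA) start at positions 24, 115.
Vte49I cuts after the first base of each site, so after positions 24, 115.
Combined cut positions: 24, 90, 115.
Circular molecule, 3 cuts → 3 fragments:
  25–90 → 66 bp
  91–115 → 25 bp
  116–134 then 1–24 → 19 + 24 = 43 bp
Sorted largest to smallest: 66, 43, 25 bp.

66, 43, 25 bp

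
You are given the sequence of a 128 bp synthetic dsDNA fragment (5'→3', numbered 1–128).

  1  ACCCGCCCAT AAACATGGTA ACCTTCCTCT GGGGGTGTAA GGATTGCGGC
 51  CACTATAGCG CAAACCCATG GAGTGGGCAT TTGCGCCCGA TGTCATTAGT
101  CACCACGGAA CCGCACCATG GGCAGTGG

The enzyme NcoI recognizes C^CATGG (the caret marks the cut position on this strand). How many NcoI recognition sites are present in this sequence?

CCATGG occurs starting at positions 66, 116.
NcoI cuts at 2 sites.

2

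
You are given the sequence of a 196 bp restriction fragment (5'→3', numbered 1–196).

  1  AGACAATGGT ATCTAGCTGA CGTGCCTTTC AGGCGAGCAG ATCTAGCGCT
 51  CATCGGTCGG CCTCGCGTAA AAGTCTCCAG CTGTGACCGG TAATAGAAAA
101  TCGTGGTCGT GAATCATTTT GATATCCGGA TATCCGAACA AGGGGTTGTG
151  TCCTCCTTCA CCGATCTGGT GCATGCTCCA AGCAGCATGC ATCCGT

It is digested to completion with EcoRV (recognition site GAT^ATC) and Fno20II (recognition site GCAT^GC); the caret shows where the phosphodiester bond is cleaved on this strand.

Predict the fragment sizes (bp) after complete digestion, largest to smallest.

123, 43, 14, 8, 8 bp

EcoRV sites (GATATC) start at positions 121, 129.
EcoRV cuts after base 3 of each site, so after positions 123, 131.
Fno20II sites (GCATGC) start at positions 171, 185.
Fno20II cuts after base 4 of each site, so after positions 174, 188.
Combined cut positions: 123, 131, 174, 188.
Linear molecule, 4 cuts → 5 fragments:
  1–123 → 123 bp
  124–131 → 8 bp
  132–174 → 43 bp
  175–188 → 14 bp
  189–196 → 8 bp
Sorted largest to smallest: 123, 43, 14, 8, 8 bp.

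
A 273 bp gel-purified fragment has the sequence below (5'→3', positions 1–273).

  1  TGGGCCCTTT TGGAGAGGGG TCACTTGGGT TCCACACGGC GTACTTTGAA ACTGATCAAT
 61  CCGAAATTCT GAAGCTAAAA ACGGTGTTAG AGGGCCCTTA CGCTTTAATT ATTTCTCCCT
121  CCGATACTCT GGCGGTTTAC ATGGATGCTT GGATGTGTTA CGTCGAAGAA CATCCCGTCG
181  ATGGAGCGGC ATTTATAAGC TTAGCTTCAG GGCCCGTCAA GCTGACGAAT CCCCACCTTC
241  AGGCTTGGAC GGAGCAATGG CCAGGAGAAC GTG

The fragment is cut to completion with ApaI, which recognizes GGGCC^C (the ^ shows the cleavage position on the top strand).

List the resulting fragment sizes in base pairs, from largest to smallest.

118, 90, 59, 6 bp

ApaI sites (GGGCCC) start at positions 2, 92, 210.
ApaI cuts after base 5 of each site (before the last base), so after positions 6, 96, 214.
Linear molecule, 3 cuts → 4 fragments:
  1–6 → 6 bp
  7–96 → 90 bp
  97–214 → 118 bp
  215–273 → 59 bp
Sorted largest to smallest: 118, 90, 59, 6 bp.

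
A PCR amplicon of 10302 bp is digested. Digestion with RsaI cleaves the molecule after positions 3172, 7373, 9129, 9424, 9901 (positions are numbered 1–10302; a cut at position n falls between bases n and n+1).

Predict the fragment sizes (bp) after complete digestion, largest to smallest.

Linear molecule, 5 cuts → 6 fragments:
  3172 − 0 = 3172 bp
  7373 − 3172 = 4201 bp
  9129 − 7373 = 1756 bp
  9424 − 9129 = 295 bp
  9901 − 9424 = 477 bp
  10302 − 9901 = 401 bp
Sorted largest to smallest: 4201, 3172, 1756, 477, 401, 295 bp.

4201, 3172, 1756, 477, 401, 295 bp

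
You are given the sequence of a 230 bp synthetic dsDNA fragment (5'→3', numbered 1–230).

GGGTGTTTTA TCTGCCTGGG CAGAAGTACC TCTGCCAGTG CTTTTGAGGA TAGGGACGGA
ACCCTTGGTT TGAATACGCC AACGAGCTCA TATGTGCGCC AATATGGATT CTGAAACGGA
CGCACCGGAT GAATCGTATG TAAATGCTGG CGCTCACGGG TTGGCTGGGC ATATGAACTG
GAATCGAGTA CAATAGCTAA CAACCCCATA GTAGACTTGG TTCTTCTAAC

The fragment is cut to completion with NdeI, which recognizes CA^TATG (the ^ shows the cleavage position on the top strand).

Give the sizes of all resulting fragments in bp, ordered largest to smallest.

90, 81, 59 bp

NdeI sites (CATATG) start at positions 89, 170.
NdeI cuts after base 2 of each site, so after positions 90, 171.
Linear molecule, 2 cuts → 3 fragments:
  1–90 → 90 bp
  91–171 → 81 bp
  172–230 → 59 bp
Sorted largest to smallest: 90, 81, 59 bp.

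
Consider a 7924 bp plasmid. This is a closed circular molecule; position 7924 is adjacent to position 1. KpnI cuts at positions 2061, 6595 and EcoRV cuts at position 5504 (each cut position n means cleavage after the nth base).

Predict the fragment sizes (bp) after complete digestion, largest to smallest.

Combined cut positions (sorted): 2061, 5504, 6595.
Circular molecule, 3 cuts → 3 fragments:
  5504 − 2061 = 3443 bp
  6595 − 5504 = 1091 bp
  wrap: 7924 − 6595 + 2061 = 3390 bp
Sorted largest to smallest: 3443, 3390, 1091 bp.

3443, 3390, 1091 bp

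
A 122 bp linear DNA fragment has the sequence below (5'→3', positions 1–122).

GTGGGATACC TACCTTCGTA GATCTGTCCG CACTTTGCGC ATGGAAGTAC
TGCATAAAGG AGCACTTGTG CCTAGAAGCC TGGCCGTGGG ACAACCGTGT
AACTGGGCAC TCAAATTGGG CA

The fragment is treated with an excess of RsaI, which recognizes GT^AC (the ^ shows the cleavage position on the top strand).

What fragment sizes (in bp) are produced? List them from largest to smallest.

The RsaI site (GTAC) starts at position 47.
RsaI cuts after base 2 of each site, so after position 48.
Linear molecule, 1 cut → 2 fragments:
  1–48 → 48 bp
  49–122 → 74 bp
Sorted largest to smallest: 74, 48 bp.

74, 48 bp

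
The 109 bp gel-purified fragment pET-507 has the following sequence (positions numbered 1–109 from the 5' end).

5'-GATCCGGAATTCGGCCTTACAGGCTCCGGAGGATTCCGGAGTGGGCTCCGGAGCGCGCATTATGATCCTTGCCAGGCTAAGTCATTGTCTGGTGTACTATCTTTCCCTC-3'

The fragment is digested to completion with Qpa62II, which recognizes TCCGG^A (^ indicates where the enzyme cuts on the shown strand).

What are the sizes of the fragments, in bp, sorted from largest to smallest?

Qpa62II sites (TCCGGA) start at positions 3, 25, 35, 47.
Qpa62II cuts after base 5 of each site (before the last base), so after positions 7, 29, 39, 51.
Linear molecule, 4 cuts → 5 fragments:
  1–7 → 7 bp
  8–29 → 22 bp
  30–39 → 10 bp
  40–51 → 12 bp
  52–109 → 58 bp
Sorted largest to smallest: 58, 22, 12, 10, 7 bp.

58, 22, 12, 10, 7 bp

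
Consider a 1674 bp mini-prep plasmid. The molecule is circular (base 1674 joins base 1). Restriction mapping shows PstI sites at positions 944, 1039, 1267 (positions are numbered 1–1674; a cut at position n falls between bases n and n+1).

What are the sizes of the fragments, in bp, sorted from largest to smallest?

Circular molecule, 3 cuts → 3 fragments:
  1039 − 944 = 95 bp
  1267 − 1039 = 228 bp
  wrap: 1674 − 1267 + 944 = 1351 bp
Sorted largest to smallest: 1351, 228, 95 bp.

1351, 228, 95 bp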